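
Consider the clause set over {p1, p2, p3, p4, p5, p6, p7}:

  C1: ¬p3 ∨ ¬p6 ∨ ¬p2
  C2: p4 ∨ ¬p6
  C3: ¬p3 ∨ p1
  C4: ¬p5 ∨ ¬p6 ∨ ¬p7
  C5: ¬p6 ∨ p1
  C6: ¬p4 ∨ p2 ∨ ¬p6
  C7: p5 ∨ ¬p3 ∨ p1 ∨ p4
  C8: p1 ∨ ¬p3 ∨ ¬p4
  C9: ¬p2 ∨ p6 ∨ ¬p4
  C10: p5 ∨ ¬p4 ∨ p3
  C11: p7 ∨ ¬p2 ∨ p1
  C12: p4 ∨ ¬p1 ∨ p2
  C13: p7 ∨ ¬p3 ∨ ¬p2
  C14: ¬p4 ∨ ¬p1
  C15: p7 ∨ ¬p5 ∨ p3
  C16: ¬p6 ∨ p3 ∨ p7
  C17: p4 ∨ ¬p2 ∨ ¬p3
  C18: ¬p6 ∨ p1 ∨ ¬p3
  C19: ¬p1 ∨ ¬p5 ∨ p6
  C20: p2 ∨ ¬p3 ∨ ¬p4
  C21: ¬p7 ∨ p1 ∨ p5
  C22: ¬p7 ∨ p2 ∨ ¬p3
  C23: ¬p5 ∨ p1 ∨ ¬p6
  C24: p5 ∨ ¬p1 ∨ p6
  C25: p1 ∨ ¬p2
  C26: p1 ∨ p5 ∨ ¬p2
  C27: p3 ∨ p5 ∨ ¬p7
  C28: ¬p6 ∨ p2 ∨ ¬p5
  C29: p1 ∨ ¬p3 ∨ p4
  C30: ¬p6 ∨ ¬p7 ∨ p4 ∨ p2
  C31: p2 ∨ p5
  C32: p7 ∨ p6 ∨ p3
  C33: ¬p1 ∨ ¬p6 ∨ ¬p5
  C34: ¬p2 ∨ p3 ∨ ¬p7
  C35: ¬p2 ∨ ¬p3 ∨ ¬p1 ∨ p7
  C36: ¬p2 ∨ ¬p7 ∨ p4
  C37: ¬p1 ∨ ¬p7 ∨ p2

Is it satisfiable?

Satisfiable

Case p4 = True:
(¬p1) alone gives p1 = False.
(¬p3) alone gives p3 = False.
(¬p6) alone gives p6 = False.
(¬p2) alone gives p2 = False.
(p5) alone gives p5 = True.
(p7) alone gives p7 = True.
This assignment satisfies each clause.
A satisfying assignment: p1 ↦ False; p2 ↦ False; p3 ↦ False; p4 ↦ True; p5 ↦ True; p6 ↦ False; p7 ↦ True.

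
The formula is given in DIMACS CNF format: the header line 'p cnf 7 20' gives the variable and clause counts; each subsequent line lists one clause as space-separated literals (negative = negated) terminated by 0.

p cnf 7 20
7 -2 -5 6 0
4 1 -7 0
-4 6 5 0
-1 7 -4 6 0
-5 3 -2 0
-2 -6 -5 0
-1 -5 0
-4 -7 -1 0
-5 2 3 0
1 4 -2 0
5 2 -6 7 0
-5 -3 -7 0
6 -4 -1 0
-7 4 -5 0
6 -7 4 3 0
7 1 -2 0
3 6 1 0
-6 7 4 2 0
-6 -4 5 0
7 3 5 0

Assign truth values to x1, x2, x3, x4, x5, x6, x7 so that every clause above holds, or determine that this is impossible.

Case x1 = True:
The clause (¬x5) is unit, so x5 = False.
Case x4 = False:
Case x7 = True:
Case x6 = False:
The clause (x3) is unit, so x3 = True.
No clause remains; x2 is free.

x1: True; x2: True; x3: True; x4: False; x5: False; x6: False; x7: True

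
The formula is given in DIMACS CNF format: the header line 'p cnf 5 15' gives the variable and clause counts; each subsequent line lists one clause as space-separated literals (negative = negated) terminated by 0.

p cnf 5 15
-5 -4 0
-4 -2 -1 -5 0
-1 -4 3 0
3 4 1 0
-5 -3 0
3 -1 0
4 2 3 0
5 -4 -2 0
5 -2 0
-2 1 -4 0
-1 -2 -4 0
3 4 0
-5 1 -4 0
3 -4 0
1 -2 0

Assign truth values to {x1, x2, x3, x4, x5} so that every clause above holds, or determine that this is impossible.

Branch on x5: set x5 = False.
From the singleton clause (¬x2), x2 = False.
Branch on x3: set x3 = True.
All clauses hold; x1, x4 can take either value.

x1: False; x2: False; x3: True; x4: False; x5: False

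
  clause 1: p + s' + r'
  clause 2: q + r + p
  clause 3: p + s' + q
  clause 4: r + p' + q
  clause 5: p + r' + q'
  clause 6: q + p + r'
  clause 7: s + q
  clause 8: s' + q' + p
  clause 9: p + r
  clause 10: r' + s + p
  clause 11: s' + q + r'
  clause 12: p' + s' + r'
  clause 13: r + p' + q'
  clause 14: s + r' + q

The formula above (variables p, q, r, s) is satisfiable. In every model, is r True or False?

Suppose r = 0.
The clause (p) is unit, so p = 1.
The clause (q) is unit, so q = 1.
But (q') is also a unit clause — contradiction.
So every satisfying assignment has r = True.

True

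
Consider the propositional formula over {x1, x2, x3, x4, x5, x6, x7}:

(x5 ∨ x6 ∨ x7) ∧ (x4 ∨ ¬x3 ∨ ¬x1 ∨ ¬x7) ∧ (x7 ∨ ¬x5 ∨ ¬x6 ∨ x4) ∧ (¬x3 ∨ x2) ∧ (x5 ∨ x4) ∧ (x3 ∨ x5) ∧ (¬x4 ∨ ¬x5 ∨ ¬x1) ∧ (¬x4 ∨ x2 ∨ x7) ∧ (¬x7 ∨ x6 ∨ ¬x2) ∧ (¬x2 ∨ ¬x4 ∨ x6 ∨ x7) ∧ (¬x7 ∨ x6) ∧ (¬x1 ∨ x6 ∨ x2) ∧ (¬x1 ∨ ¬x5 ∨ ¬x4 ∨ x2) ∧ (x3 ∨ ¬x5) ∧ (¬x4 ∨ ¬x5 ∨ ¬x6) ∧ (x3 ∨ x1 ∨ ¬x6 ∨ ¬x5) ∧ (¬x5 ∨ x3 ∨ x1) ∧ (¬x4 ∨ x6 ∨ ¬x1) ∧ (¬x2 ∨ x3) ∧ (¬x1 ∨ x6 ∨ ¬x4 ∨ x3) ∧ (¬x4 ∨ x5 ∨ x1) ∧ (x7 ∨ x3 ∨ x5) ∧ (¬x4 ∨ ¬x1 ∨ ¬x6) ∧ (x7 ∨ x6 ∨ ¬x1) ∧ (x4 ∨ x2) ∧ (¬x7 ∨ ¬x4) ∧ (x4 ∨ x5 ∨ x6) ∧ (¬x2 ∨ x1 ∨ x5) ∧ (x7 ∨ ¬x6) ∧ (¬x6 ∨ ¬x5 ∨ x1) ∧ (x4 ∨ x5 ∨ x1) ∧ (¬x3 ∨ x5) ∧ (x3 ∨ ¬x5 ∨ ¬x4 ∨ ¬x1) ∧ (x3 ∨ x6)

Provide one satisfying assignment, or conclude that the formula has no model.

x1=False; x2=True; x3=True; x4=False; x5=True; x6=False; x7=False

Try x3 = True.
Unit clause (x2) forces x2 = True.
Unit clause (x5) forces x5 = True.
Try x4 = False.
Try x1 = False.
Unit clause (¬x6) forces x6 = False.
Unit clause (¬x7) forces x7 = False.
All clauses are satisfied.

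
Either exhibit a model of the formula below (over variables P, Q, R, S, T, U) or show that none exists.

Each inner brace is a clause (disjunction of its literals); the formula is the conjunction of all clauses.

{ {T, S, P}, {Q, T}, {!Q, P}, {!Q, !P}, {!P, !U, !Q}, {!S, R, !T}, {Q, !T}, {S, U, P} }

Try Q = true.
From the singleton clause (P), P = true.
Now (!P) is unsatisfied and unit — conflict.
That branch fails; take Q = false instead.
From the singleton clause (T), T = true.
Now (!T) is unsatisfied and unit — conflict.
Both values of Q lead to a conflict.

UNSATISFIABLE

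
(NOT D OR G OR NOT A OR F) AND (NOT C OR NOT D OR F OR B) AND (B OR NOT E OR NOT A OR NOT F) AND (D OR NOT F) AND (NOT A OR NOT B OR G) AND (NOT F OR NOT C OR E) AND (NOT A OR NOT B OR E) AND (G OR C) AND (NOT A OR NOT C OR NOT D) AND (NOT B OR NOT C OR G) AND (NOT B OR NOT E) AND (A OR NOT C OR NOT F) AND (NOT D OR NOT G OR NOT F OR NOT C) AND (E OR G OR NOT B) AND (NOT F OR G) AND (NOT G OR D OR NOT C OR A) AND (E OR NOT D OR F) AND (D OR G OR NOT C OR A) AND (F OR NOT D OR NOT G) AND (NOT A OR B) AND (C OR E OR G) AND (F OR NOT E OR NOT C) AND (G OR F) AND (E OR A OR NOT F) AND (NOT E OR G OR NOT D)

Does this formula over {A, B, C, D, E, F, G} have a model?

Satisfiable

Suppose D = false.
From the singleton clause (NOT F), F = false.
From the singleton clause (G), G = true.
Suppose B = true.
From the singleton clause (NOT E), E = false.
From the singleton clause (NOT A), A = false.
From the singleton clause (NOT C), C = false.
Every clause now holds.
A satisfying assignment: A: false,  B: true,  C: false,  D: false,  E: false,  F: false,  G: true.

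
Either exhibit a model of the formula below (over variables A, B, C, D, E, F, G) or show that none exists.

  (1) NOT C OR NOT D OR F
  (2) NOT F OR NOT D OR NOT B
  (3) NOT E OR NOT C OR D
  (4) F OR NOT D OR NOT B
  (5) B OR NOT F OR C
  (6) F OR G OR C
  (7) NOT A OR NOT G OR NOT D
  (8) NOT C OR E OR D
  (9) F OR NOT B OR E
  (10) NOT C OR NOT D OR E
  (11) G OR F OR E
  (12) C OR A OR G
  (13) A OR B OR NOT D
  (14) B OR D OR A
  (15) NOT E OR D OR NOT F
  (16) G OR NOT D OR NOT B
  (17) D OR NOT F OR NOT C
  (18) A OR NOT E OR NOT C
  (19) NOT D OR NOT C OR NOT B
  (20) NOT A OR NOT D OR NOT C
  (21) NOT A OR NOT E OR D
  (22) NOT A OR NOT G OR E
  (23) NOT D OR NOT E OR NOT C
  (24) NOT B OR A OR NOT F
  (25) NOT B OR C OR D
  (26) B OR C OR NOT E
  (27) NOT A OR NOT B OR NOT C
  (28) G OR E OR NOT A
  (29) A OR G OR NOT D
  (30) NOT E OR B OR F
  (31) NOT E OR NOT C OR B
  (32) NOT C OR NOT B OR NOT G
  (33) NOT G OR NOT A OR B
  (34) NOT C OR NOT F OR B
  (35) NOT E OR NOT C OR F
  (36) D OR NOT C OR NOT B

UNSATISFIABLE

Suppose C = false.
Suppose B = true.
From the singleton clause (D), D = true.
From the singleton clause (NOT F), F = false.
That conflicts with the unit clause (F).
So B must be the other value — set B = false.
From the singleton clause (NOT F), F = false.
From the singleton clause (G), G = true.
From the singleton clause (NOT E), E = false.
From the singleton clause (NOT A), A = false.
From the singleton clause (NOT D), D = false.
That conflicts with the unit clause (D).
Neither B = true nor B = false works.
So C must be the other value — set C = true.
Suppose D = false.
From the singleton clause (NOT E), E = false.
That conflicts with the unit clause (E).
So D must be the other value — set D = true.
From the singleton clause (F), F = true.
From the singleton clause (NOT B), B = false.
That conflicts with the unit clause (B).
Neither D = true nor D = false works.
Neither C = true nor C = false works.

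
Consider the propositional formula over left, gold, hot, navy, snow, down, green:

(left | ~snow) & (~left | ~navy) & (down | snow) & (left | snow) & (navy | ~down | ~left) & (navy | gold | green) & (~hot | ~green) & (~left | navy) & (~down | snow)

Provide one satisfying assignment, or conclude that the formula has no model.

UNSATISFIABLE

Case left = 1:
The clause (~navy) is unit, so navy = 0.
That conflicts with the unit clause (navy).
So left must be the other value — set left = 0.
The clause (~snow) is unit, so snow = 0.
That conflicts with the unit clause (snow).
Either choice for left ends in contradiction.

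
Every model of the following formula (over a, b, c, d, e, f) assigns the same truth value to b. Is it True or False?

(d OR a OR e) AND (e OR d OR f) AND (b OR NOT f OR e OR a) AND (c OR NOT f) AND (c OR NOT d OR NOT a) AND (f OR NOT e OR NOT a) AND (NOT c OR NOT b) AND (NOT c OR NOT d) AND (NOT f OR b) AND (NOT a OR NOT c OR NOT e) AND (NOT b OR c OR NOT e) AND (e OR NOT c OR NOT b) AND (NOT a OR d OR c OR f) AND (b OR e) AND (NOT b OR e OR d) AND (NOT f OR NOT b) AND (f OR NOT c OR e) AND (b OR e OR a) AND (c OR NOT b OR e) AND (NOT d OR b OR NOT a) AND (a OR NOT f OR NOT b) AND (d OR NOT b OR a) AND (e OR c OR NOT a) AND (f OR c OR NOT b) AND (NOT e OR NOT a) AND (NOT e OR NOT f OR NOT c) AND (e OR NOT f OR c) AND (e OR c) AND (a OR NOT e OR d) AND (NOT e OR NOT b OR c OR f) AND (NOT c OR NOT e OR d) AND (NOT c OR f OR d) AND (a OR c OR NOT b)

False

Suppose b = true.
From the singleton clause (NOT c), c = false.
From the singleton clause (NOT f), f = false.
But (f) is also a unit clause — contradiction.
So every satisfying assignment has b = False.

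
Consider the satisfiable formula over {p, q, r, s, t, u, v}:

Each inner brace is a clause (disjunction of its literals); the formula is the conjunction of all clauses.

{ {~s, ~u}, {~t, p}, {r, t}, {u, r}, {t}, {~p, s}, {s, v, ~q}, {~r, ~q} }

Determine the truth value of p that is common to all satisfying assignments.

True

Suppose p = 0.
From the singleton clause (~t), t = 0.
That conflicts with the unit clause (t).
So every satisfying assignment has p = True.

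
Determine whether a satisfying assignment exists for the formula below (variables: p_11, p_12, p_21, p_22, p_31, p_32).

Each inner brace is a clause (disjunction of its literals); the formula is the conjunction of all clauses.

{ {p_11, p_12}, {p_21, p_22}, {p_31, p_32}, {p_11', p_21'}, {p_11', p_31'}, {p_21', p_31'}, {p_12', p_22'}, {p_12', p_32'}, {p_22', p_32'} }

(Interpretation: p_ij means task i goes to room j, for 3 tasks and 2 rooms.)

Try p_11 = 1.
The clause (p_21') is unit, so p_21 = 0.
The clause (p_22) is unit, so p_22 = 1.
The clause (p_31') is unit, so p_31 = 0.
The clause (p_32) is unit, so p_32 = 1.
That conflicts with the unit clause (p_32').
Backtrack on p_11: now try p_11 = 0.
The clause (p_12) is unit, so p_12 = 1.
The clause (p_22') is unit, so p_22 = 0.
The clause (p_21) is unit, so p_21 = 1.
The clause (p_31') is unit, so p_31 = 0.
The clause (p_32) is unit, so p_32 = 1.
That conflicts with the unit clause (p_32').
Both values of p_11 lead to a conflict.
No assignment satisfies every clause.

No, unsatisfiable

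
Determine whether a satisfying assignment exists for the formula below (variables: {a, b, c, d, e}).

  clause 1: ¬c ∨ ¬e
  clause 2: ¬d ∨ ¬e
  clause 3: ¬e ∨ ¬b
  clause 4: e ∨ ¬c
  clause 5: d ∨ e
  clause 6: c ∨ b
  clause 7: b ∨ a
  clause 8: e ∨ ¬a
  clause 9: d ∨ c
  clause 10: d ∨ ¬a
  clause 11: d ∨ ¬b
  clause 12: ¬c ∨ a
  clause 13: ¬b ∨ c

Branch on c: set c = False.
(b) alone gives b = True.
Now (¬b) is unsatisfied and unit — conflict.
That branch fails; take c = True instead.
(¬e) alone gives e = False.
Now (e) is unsatisfied and unit — conflict.
Neither c = True nor c = False works.
No assignment satisfies every clause.

No, unsatisfiable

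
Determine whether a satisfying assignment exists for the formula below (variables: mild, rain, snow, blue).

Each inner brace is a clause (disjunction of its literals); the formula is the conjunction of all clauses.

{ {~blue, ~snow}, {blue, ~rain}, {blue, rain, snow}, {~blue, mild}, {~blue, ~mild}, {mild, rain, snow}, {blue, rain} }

No

Branch on blue: set blue = 0.
From the singleton clause (~rain), rain = 0.
But (rain) is also a unit clause — contradiction.
Backtrack on blue: now try blue = 1.
From the singleton clause (~snow), snow = 0.
From the singleton clause (mild), mild = 1.
But (~mild) is also a unit clause — contradiction.
Neither blue = 1 nor blue = 0 works.
No assignment satisfies every clause.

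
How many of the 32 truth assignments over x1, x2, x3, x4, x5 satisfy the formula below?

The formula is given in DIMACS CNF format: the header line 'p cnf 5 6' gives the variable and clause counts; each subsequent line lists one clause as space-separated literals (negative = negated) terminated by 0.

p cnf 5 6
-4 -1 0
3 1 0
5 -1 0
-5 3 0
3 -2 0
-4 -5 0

There are 2^5 = 32 truth assignments over (x1, x2, x3, x4, x5).
Split on x2. With x2 = True, the clauses containing x2 are satisfied and ¬x2 drops from the rest; 4 of the 2^4 = 16 assignments to the other variables satisfy what remains.
With x2 = False, by the same count on the reduced clause set, 4 assignments work.
Total: 4 + 4 = 8.

8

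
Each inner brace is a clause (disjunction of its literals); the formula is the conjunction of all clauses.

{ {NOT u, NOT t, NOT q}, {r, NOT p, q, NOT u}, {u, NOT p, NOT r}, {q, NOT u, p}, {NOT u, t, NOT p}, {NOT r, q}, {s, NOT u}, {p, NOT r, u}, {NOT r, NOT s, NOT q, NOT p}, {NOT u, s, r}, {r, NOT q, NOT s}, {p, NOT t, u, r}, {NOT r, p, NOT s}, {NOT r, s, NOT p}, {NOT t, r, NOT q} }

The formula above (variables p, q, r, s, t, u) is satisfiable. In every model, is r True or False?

False

Suppose r = true.
From the singleton clause (q), q = true.
Suppose u = false.
From the singleton clause (NOT p), p = false.
Now (p) is unsatisfied and unit — conflict.
That branch fails; take u = true instead.
From the singleton clause (NOT t), t = false.
From the singleton clause (NOT p), p = false.
From the singleton clause (s), s = true.
Now (NOT s) is unsatisfied and unit — conflict.
Either choice for u ends in contradiction.
So every satisfying assignment has r = False.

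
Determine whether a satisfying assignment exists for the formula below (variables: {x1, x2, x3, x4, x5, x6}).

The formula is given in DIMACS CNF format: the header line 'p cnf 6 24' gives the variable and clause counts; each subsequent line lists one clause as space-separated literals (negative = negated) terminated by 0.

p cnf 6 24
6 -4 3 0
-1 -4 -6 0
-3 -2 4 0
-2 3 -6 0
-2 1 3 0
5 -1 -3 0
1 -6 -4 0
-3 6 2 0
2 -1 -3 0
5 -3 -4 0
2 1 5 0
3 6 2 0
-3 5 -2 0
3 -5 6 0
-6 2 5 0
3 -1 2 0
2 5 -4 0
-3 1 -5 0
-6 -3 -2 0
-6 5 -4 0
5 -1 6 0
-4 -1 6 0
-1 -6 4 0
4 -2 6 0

Case x6 = True:
Case x1 = False:
The clause (¬x4) is unit, so x4 = False.
Case x3 = False:
The clause (¬x2) is unit, so x2 = False.
The clause (x5) is unit, so x5 = True.
Every clause now holds.
A satisfying assignment: x1=False, x2=False, x3=False, x4=False, x5=True, x6=True.

Yes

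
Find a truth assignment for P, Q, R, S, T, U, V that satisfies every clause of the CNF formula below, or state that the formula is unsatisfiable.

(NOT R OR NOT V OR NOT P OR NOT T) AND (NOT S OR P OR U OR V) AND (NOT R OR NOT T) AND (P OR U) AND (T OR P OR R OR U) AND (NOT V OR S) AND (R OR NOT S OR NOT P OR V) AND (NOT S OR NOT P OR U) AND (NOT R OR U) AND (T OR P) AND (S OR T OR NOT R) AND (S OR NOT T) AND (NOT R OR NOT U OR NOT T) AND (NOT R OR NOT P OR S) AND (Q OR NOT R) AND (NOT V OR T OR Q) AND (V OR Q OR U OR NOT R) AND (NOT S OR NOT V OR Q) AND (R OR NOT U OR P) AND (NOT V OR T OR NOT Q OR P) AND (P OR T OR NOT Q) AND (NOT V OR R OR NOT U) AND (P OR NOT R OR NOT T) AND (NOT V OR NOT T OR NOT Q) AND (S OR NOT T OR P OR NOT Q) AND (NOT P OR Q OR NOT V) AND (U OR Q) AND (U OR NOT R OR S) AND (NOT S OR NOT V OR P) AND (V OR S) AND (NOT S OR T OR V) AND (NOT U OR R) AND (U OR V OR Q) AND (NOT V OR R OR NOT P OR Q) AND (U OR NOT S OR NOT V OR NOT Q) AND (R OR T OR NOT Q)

P: true; Q: true; R: true; S: true; T: false; U: true; V: true

Case R = true:
(NOT T) alone gives T = false.
(U) alone gives U = true.
(P) alone gives P = true.
(S) alone gives S = true.
(Q) alone gives Q = true.
(V) alone gives V = true.
This assignment satisfies each clause.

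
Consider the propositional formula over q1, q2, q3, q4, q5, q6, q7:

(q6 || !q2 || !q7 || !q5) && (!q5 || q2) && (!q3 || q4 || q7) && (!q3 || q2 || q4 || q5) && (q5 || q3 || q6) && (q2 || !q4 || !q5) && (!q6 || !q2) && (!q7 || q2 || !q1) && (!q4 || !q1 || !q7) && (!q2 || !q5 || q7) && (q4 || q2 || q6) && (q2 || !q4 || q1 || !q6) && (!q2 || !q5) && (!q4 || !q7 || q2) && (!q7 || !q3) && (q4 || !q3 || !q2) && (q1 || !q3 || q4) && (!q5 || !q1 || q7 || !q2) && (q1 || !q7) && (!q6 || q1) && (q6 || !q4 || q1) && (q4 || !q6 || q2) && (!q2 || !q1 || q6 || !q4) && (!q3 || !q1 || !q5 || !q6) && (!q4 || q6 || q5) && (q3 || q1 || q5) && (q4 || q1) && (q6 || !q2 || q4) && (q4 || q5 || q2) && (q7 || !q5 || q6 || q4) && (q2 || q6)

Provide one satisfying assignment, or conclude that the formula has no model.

q1: true; q2: false; q3: true; q4: true; q5: false; q6: true; q7: false

Case q5 = false:
Case q3 = true:
From the singleton clause (!q7), q7 = false.
From the singleton clause (q4), q4 = true.
From the singleton clause (q6), q6 = true.
From the singleton clause (!q2), q2 = false.
From the singleton clause (q1), q1 = true.
Every clause now holds.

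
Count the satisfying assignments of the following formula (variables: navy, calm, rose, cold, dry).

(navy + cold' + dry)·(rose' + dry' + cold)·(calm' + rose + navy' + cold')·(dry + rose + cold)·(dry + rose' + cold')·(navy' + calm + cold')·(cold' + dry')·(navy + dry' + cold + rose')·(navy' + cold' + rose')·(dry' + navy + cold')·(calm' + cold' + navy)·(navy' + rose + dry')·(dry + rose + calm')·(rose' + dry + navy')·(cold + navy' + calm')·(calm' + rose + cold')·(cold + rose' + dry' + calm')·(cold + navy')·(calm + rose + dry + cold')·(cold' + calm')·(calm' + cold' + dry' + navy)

There are 2^5 = 32 truth assignments over (navy, calm, rose, cold, dry).
Split on navy. With navy = 1, the clauses containing navy are satisfied and navy' drops from the rest; 0 of the 2^4 = 16 assignments to the other variables satisfy what remains.
With navy = 0, by the same count on the reduced clause set, 4 assignments work.
(One model: navy=F, calm=F, rose=F, cold=F, dry=T.)
Total: 0 + 4 = 4.

4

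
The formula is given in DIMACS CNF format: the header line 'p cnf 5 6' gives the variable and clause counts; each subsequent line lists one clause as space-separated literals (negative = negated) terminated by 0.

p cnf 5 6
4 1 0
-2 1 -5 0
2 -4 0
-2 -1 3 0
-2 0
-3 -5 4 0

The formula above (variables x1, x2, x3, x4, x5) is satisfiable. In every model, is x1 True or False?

Suppose x1 = False.
From the singleton clause (x4), x4 = True.
From the singleton clause (x2), x2 = True.
Now (¬x2) is unsatisfied and unit — conflict.
So every satisfying assignment has x1 = True.

True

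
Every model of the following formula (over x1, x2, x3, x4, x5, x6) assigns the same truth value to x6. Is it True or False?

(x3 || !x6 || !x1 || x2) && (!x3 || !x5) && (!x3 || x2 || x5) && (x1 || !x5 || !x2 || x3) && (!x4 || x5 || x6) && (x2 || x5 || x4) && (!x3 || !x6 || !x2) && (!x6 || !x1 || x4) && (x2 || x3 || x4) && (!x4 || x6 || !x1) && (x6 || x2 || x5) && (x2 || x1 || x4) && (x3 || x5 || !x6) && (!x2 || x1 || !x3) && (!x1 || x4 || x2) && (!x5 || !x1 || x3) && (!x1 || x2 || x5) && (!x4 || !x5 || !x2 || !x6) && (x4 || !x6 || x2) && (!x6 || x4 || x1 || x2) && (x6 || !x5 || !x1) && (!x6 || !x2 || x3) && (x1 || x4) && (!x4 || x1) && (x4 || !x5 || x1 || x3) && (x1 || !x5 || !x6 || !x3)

Suppose x6 = true.
Case x3 = false:
From the singleton clause (x5), x5 = true.
From the singleton clause (!x1), x1 = false.
From the singleton clause (!x2), x2 = false.
From the singleton clause (x4), x4 = true.
That conflicts with the unit clause (!x4).
Backtrack on x3: now try x3 = true.
From the singleton clause (!x5), x5 = false.
From the singleton clause (x2), x2 = true.
That conflicts with the unit clause (!x2).
Both values of x3 lead to a conflict.
So every satisfying assignment has x6 = False.

False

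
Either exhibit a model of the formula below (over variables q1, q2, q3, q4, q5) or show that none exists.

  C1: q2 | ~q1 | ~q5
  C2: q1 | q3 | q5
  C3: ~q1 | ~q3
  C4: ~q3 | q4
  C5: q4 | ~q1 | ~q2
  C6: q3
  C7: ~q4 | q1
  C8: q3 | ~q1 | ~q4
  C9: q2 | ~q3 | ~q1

(q3) alone gives q3 = 1.
(~q1) alone gives q1 = 0.
(q4) alone gives q4 = 1.
But (~q4) is also a unit clause — contradiction.

UNSATISFIABLE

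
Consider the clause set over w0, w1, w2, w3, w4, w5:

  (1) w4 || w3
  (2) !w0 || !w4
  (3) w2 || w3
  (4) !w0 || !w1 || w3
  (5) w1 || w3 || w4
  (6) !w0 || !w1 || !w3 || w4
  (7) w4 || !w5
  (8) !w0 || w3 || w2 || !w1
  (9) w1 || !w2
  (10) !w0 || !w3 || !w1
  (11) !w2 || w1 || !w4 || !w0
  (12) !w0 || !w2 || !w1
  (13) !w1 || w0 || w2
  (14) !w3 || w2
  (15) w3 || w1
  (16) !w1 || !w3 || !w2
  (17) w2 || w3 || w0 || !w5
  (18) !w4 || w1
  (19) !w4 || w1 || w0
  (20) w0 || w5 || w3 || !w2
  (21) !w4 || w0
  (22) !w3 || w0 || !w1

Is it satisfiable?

Suppose w4 = true.
The clause (!w0) is unit, so w0 = false.
But (w0) is also a unit clause — contradiction.
Backtrack on w4: now try w4 = false.
The clause (w3) is unit, so w3 = true.
The clause (!w5) is unit, so w5 = false.
The clause (w2) is unit, so w2 = true.
The clause (w1) is unit, so w1 = true.
But (!w1) is also a unit clause — contradiction.
Neither w4 = true nor w4 = false works.
No assignment satisfies every clause.

No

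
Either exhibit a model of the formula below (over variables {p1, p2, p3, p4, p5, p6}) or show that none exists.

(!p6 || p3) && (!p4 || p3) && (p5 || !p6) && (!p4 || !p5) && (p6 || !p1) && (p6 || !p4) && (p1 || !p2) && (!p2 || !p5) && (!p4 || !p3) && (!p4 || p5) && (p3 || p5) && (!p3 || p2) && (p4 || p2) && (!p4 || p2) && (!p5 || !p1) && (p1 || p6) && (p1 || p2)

UNSATISFIABLE

Case p6 = false:
Unit clause (!p1) forces p1 = false.
But (p1) is also a unit clause — contradiction.
Undo p6 and try p6 = true.
Unit clause (p3) forces p3 = true.
Unit clause (p5) forces p5 = true.
Unit clause (!p4) forces p4 = false.
Unit clause (!p2) forces p2 = false.
But (p2) is also a unit clause — contradiction.
Either choice for p6 ends in contradiction.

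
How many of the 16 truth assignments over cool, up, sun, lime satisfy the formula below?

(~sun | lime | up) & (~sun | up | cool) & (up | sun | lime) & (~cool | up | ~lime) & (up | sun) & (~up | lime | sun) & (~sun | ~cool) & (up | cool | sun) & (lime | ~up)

There are 2^4 = 16 truth assignments over (cool, up, sun, lime).
Split on lime. With lime = 1, the clauses containing lime are satisfied and ~lime drops from the rest; 3 of the 2^3 = 8 assignments to the other variables satisfy what remains.
With lime = 0, by the same count on the reduced clause set, 0 assignments work.
Total: 3 + 0 = 3.

3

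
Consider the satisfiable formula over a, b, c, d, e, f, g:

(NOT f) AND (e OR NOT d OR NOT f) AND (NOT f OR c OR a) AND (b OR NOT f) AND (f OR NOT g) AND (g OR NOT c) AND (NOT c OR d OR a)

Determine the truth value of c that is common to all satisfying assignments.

False

Suppose c = true.
The clause (NOT f) is unit, so f = false.
The clause (NOT g) is unit, so g = false.
Now (g) is unsatisfied and unit — conflict.
So every satisfying assignment has c = False.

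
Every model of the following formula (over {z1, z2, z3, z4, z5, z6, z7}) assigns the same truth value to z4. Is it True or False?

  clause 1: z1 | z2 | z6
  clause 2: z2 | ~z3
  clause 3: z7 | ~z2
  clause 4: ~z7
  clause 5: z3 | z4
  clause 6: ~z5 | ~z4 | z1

True

Suppose z4 = 0.
(~z7) alone gives z7 = 0.
(~z2) alone gives z2 = 0.
(~z3) alone gives z3 = 0.
But (z3) is also a unit clause — contradiction.
So every satisfying assignment has z4 = True.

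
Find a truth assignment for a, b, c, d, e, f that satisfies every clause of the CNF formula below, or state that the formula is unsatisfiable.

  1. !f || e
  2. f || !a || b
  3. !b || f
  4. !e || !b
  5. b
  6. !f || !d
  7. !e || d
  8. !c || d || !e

(b) alone gives b = true.
(f) alone gives f = true.
(e) alone gives e = true.
Now (!e) is unsatisfied and unit — conflict.

UNSATISFIABLE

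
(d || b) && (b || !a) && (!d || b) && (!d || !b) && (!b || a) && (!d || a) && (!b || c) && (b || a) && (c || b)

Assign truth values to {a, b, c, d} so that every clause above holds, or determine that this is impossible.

a=true,  b=true,  c=true,  d=false

Case d = false:
Unit clause (b) forces b = true.
Unit clause (a) forces a = true.
Unit clause (c) forces c = true.
This assignment satisfies each clause.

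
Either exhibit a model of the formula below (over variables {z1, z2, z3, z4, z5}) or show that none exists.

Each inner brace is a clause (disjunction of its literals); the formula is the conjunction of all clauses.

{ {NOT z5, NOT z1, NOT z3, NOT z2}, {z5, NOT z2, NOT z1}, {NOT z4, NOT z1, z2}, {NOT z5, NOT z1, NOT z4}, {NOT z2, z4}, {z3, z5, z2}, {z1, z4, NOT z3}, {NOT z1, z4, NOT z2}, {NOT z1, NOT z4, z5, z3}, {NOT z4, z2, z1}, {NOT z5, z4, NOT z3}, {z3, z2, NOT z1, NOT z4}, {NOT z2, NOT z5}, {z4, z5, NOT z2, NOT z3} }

Branch on z2: set z2 = false.
Branch on z4: set z4 = false.
Branch on z3: set z3 = false.
(z5) alone gives z5 = true.
All clauses hold; z1 can take either value.

z1=false, z2=false, z3=false, z4=false, z5=true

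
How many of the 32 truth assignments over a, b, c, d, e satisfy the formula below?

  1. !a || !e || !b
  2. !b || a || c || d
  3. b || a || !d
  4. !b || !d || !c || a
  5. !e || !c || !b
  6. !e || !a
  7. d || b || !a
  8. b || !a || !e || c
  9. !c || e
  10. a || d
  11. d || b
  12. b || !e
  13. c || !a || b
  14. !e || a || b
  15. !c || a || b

There are 2^5 = 32 truth assignments over (a, b, c, d, e).
Split on c. With c = true, the clauses containing c are satisfied and !c drops from the rest; 0 of the 2^4 = 16 assignments to the other variables satisfy what remains.
With c = false, by the same count on the reduced clause set, 4 assignments work.
Total: 0 + 4 = 4.

4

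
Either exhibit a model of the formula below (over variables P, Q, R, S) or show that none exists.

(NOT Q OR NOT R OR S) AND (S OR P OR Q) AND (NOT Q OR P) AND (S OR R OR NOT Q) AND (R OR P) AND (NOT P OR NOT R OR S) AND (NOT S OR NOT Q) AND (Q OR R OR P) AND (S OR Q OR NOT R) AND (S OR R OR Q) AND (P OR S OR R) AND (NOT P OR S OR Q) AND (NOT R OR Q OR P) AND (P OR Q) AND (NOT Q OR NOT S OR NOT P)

Try Q = false.
(P) alone gives P = true.
(S) alone gives S = true.
All clauses hold; R can take either value.

P ↦ true,  Q ↦ false,  R ↦ false,  S ↦ true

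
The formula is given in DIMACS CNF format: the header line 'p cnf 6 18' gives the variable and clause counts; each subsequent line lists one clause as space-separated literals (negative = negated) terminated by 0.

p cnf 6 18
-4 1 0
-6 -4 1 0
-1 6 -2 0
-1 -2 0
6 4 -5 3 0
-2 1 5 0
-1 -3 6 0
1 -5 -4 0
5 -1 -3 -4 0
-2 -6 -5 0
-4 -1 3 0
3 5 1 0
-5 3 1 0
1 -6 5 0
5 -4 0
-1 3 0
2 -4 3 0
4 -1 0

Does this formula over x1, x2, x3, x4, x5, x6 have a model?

Case x4 = False:
Unit clause (¬x1) forces x1 = False.
Case x2 = False:
Case x3 = True:
Case x6 = False:
No clause remains; x5 is free.
A satisfying assignment: x1 ↦ False,  x2 ↦ False,  x3 ↦ True,  x4 ↦ False,  x5 ↦ False,  x6 ↦ False.

Yes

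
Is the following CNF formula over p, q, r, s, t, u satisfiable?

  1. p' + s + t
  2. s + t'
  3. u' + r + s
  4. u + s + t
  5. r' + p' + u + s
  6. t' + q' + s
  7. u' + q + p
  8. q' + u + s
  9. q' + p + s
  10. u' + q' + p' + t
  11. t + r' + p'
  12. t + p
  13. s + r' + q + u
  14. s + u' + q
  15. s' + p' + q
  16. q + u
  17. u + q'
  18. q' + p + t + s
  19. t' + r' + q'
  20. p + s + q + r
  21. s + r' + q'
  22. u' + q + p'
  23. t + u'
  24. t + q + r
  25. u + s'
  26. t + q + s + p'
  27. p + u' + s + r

Satisfiable

Case s = 1:
The clause (u) is unit, so u = 1.
The clause (t) is unit, so t = 1.
Case q = 1:
The clause (r') is unit, so r = 0.
Every clause is now satisfied; p is unconstrained.
A satisfying assignment: p ↦ 1, q ↦ 1, r ↦ 0, s ↦ 1, t ↦ 1, u ↦ 1.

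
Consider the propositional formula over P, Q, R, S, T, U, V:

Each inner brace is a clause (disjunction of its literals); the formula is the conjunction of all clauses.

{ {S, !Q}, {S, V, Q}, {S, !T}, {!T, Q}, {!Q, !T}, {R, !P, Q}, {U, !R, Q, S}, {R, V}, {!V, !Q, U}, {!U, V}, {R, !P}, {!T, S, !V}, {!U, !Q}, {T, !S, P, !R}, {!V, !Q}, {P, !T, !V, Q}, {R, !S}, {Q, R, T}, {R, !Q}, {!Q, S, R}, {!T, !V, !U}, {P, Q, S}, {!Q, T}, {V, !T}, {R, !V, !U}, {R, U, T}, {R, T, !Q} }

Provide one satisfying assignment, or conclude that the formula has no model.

P ↦ true, Q ↦ false, R ↦ true, S ↦ true, T ↦ false, U ↦ false, V ↦ false

Branch on S: set S = true.
Unit clause (R) forces R = true.
Branch on T: set T = false.
Unit clause (P) forces P = true.
Unit clause (!Q) forces Q = false.
Branch on U: set U = false.
Every clause is now satisfied; V is unconstrained.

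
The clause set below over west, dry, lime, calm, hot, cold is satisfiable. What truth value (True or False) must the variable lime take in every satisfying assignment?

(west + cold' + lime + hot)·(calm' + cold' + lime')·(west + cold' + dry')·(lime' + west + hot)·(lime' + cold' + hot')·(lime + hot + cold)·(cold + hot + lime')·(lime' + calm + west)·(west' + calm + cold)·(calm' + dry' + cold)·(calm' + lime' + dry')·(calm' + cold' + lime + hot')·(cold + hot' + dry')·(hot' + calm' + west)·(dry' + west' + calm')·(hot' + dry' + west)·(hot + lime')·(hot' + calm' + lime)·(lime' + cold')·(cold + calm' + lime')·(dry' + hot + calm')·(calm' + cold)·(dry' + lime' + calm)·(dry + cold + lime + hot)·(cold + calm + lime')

False

Suppose lime = 1.
(hot) alone gives hot = 1.
(cold') alone gives cold = 0.
(dry') alone gives dry = 0.
(calm') alone gives calm = 0.
Now (calm) is unsatisfied and unit — conflict.
So every satisfying assignment has lime = False.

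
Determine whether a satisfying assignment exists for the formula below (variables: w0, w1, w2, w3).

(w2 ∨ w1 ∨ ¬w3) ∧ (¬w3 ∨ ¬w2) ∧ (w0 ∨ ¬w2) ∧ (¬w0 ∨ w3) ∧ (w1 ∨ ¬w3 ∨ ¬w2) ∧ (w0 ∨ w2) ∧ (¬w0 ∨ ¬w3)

Try w3 = False.
The clause (¬w0) is unit, so w0 = False.
The clause (¬w2) is unit, so w2 = False.
But (w2) is also a unit clause — contradiction.
Backtrack on w3: now try w3 = True.
The clause (¬w2) is unit, so w2 = False.
The clause (w1) is unit, so w1 = True.
The clause (w0) is unit, so w0 = True.
But (¬w0) is also a unit clause — contradiction.
Neither w3 = True nor w3 = False works.
No assignment satisfies every clause.

No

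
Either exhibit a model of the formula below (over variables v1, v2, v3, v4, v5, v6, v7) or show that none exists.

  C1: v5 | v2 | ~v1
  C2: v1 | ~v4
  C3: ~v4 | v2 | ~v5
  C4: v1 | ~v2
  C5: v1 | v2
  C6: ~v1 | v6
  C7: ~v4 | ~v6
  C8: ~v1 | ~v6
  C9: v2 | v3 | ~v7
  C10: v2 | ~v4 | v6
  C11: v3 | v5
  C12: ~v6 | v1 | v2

Try v1 = 1.
From the singleton clause (v6), v6 = 1.
But (~v6) is also a unit clause — contradiction.
So v1 must be the other value — set v1 = 0.
From the singleton clause (~v4), v4 = 0.
From the singleton clause (~v2), v2 = 0.
But (v2) is also a unit clause — contradiction.
Neither v1 = 1 nor v1 = 0 works.

UNSATISFIABLE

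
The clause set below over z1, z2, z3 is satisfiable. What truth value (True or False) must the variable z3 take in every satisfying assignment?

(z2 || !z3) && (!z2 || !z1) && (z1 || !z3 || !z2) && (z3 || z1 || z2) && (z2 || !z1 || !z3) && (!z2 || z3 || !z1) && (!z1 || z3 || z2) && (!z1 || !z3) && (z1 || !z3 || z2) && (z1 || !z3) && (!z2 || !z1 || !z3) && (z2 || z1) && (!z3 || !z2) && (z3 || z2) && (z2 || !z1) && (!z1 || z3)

False

Suppose z3 = true.
From the singleton clause (z2), z2 = true.
But (!z2) is also a unit clause — contradiction.
So every satisfying assignment has z3 = False.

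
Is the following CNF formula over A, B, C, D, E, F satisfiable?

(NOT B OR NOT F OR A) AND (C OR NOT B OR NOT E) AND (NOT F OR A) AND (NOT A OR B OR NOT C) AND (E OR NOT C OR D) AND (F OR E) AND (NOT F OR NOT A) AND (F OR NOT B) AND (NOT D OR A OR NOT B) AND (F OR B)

Unsatisfiable

Try F = false.
Unit clause (E) forces E = true.
Unit clause (NOT B) forces B = false.
But (B) is also a unit clause — contradiction.
Undo F and try F = true.
Unit clause (A) forces A = true.
But (NOT A) is also a unit clause — contradiction.
Neither F = true nor F = false works.
No assignment satisfies every clause.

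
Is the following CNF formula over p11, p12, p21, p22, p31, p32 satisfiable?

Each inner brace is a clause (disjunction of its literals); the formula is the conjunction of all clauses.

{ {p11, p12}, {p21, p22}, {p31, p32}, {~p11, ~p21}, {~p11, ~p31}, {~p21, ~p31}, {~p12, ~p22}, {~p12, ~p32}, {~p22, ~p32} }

No, unsatisfiable

Branch on p11: set p11 = 1.
From the singleton clause (~p21), p21 = 0.
From the singleton clause (p22), p22 = 1.
From the singleton clause (~p31), p31 = 0.
From the singleton clause (p32), p32 = 1.
That conflicts with the unit clause (~p32).
So p11 must be the other value — set p11 = 0.
From the singleton clause (p12), p12 = 1.
From the singleton clause (~p22), p22 = 0.
From the singleton clause (p21), p21 = 1.
From the singleton clause (~p31), p31 = 0.
From the singleton clause (p32), p32 = 1.
That conflicts with the unit clause (~p32).
Neither p11 = 1 nor p11 = 0 works.
No assignment satisfies every clause.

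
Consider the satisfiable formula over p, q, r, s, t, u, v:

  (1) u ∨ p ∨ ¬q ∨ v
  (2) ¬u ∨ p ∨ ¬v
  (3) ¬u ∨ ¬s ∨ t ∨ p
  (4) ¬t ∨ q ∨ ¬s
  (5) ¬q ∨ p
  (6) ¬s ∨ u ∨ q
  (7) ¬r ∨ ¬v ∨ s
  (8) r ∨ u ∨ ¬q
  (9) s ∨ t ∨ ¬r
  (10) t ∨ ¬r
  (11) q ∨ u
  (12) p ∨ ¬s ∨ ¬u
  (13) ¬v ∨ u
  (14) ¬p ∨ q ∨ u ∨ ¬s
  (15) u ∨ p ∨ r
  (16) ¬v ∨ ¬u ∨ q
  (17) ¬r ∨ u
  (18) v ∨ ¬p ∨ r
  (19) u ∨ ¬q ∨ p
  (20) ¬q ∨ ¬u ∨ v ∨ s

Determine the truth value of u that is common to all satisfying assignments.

True

Suppose u = False.
Unit clause (q) forces q = True.
Unit clause (p) forces p = True.
Unit clause (r) forces r = True.
Now (¬r) is unsatisfied and unit — conflict.
So every satisfying assignment has u = True.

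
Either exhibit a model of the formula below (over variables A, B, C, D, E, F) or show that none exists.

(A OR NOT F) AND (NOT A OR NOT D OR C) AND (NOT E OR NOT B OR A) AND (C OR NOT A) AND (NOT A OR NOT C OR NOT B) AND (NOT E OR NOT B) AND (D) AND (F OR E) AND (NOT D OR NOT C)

A ↦ false; B ↦ false; C ↦ false; D ↦ true; E ↦ true; F ↦ false

(D) alone gives D = true.
(NOT C) alone gives C = false.
(NOT A) alone gives A = false.
(NOT F) alone gives F = false.
(E) alone gives E = true.
(NOT B) alone gives B = false.
Every clause now holds.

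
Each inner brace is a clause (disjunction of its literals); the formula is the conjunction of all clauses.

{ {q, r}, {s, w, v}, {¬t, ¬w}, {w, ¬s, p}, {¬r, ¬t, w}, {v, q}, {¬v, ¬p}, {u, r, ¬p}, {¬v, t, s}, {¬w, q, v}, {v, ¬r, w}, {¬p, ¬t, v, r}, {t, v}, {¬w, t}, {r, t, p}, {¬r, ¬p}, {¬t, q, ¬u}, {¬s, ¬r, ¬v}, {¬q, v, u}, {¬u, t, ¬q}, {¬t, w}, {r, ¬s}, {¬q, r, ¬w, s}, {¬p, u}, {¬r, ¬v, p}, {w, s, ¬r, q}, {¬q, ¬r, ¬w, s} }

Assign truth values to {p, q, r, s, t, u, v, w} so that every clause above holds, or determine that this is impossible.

UNSATISFIABLE

Case q = True:
Case t = False:
Unit clause (v) forces v = True.
Unit clause (¬p) forces p = False.
Unit clause (s) forces s = True.
Unit clause (w) forces w = True.
That conflicts with the unit clause (¬w).
So t must be the other value — set t = True.
Unit clause (¬w) forces w = False.
That conflicts with the unit clause (w).
Both values of t lead to a conflict.
So q must be the other value — set q = False.
Unit clause (r) forces r = True.
Unit clause (v) forces v = True.
Unit clause (¬p) forces p = False.
That conflicts with the unit clause (p).
Both values of q lead to a conflict.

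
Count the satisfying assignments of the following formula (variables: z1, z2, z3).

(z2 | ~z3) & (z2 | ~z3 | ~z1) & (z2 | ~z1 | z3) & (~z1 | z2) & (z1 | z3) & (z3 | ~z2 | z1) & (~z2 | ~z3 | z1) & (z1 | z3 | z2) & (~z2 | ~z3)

1

There are 2^3 = 8 truth assignments over (z1, z2, z3).
Check each against the 9 clauses (columns in the order z1, z2, z3):
  F F F  ✗ fails (z1 | z3)
  F F T  ✗ fails (z2 | ~z3)
  F T F  ✗ fails (z1 | z3)
  F T T  ✗ fails (~z2 | ~z3 | z1)
  T F F  ✗ fails (z2 | ~z1 | z3)
  T F T  ✗ fails (z2 | ~z3)
  T T F  ✓ satisfies all
  T T T  ✗ fails (~z2 | ~z3)
1 of the 8 rows is a model.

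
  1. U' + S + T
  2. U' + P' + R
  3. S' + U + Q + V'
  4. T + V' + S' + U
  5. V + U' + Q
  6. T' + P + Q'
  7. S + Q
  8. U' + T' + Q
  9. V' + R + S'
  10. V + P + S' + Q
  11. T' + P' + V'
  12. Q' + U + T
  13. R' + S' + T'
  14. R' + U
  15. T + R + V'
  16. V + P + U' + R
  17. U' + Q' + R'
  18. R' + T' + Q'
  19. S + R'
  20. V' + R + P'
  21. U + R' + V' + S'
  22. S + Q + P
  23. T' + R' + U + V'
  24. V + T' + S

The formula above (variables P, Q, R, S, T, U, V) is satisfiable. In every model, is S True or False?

True

Suppose S = 0.
The clause (Q) is unit, so Q = 1.
The clause (R') is unit, so R = 0.
Branch on U: set U = 0.
The clause (T) is unit, so T = 1.
The clause (P) is unit, so P = 1.
The clause (V') is unit, so V = 0.
Now (V) is unsatisfied and unit — conflict.
Undo U and try U = 1.
The clause (T) is unit, so T = 1.
The clause (P') is unit, so P = 0.
Now (P) is unsatisfied and unit — conflict.
Both values of U lead to a conflict.
So every satisfying assignment has S = True.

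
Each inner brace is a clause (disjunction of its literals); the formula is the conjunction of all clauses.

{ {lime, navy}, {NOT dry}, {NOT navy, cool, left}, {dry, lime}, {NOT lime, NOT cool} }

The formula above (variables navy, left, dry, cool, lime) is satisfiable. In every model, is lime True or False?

True

Suppose lime = false.
The clause (navy) is unit, so navy = true.
The clause (NOT dry) is unit, so dry = false.
Now (dry) is unsatisfied and unit — conflict.
So every satisfying assignment has lime = True.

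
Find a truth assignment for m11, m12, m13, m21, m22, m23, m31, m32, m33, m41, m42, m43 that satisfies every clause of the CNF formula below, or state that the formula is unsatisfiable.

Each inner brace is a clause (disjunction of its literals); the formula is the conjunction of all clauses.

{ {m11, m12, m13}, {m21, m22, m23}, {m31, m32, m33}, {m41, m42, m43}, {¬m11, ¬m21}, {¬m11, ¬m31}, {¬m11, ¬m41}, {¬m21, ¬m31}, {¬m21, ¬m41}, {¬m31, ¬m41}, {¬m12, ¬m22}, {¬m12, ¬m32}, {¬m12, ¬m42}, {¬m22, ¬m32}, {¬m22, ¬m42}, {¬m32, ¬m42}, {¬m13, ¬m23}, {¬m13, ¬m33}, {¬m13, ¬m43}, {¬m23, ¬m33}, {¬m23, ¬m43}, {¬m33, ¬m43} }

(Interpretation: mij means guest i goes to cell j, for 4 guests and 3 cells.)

Try m11 = False.
Try m12 = True.
(¬m22) alone gives m22 = False.
(¬m32) alone gives m32 = False.
(¬m42) alone gives m42 = False.
Try m21 = True.
(¬m31) alone gives m31 = False.
(m33) alone gives m33 = True.
(¬m41) alone gives m41 = False.
(m43) alone gives m43 = True.
But (¬m43) is also a unit clause — contradiction.
So m21 must be the other value — set m21 = False.
(m23) alone gives m23 = True.
(¬m13) alone gives m13 = False.
(¬m33) alone gives m33 = False.
(m31) alone gives m31 = True.
(¬m41) alone gives m41 = False.
(m43) alone gives m43 = True.
But (¬m43) is also a unit clause — contradiction.
Either choice for m21 ends in contradiction.
So m12 must be the other value — set m12 = False.
(m13) alone gives m13 = True.
(¬m23) alone gives m23 = False.
(¬m33) alone gives m33 = False.
(¬m43) alone gives m43 = False.
Try m21 = True.
(¬m31) alone gives m31 = False.
(m32) alone gives m32 = True.
(¬m41) alone gives m41 = False.
(m42) alone gives m42 = True.
But (¬m42) is also a unit clause — contradiction.
So m21 must be the other value — set m21 = False.
(m22) alone gives m22 = True.
(¬m32) alone gives m32 = False.
(m31) alone gives m31 = True.
(¬m41) alone gives m41 = False.
(m42) alone gives m42 = True.
But (¬m42) is also a unit clause — contradiction.
Either choice for m21 ends in contradiction.
Either choice for m12 ends in contradiction.
So m11 must be the other value — set m11 = True.
(¬m21) alone gives m21 = False.
(¬m31) alone gives m31 = False.
(¬m41) alone gives m41 = False.
Try m22 = True.
(¬m12) alone gives m12 = False.
(¬m32) alone gives m32 = False.
(m33) alone gives m33 = True.
(¬m42) alone gives m42 = False.
(m43) alone gives m43 = True.
But (¬m43) is also a unit clause — contradiction.
So m22 must be the other value — set m22 = False.
(m23) alone gives m23 = True.
(¬m13) alone gives m13 = False.
(¬m33) alone gives m33 = False.
(m32) alone gives m32 = True.
(¬m12) alone gives m12 = False.
(¬m42) alone gives m42 = False.
(m43) alone gives m43 = True.
But (¬m43) is also a unit clause — contradiction.
Either choice for m22 ends in contradiction.
Either choice for m11 ends in contradiction.

UNSATISFIABLE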